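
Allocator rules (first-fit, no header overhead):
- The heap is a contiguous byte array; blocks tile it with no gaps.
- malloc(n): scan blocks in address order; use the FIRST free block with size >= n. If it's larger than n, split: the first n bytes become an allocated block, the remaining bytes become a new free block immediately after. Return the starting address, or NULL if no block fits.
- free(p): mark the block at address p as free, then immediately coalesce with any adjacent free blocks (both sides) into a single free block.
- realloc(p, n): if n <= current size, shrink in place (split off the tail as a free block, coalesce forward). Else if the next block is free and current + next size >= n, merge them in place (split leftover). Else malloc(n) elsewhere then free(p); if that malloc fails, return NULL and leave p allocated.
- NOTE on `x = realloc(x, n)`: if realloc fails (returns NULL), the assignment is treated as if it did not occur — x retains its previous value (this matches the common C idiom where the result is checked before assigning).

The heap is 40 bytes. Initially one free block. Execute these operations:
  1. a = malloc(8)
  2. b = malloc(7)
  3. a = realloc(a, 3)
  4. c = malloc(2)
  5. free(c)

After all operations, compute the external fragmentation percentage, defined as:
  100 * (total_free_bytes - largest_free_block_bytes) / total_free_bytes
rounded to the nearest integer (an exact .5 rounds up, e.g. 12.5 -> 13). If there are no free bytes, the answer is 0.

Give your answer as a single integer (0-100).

Op 1: a = malloc(8) -> a = 0; heap: [0-7 ALLOC][8-39 FREE]
Op 2: b = malloc(7) -> b = 8; heap: [0-7 ALLOC][8-14 ALLOC][15-39 FREE]
Op 3: a = realloc(a, 3) -> a = 0; heap: [0-2 ALLOC][3-7 FREE][8-14 ALLOC][15-39 FREE]
Op 4: c = malloc(2) -> c = 3; heap: [0-2 ALLOC][3-4 ALLOC][5-7 FREE][8-14 ALLOC][15-39 FREE]
Op 5: free(c) -> (freed c); heap: [0-2 ALLOC][3-7 FREE][8-14 ALLOC][15-39 FREE]
Free blocks: [5 25] total_free=30 largest=25 -> 100*(30-25)/30 = 500/30 ≈ 16.667 -> rounds to 17

Answer: 17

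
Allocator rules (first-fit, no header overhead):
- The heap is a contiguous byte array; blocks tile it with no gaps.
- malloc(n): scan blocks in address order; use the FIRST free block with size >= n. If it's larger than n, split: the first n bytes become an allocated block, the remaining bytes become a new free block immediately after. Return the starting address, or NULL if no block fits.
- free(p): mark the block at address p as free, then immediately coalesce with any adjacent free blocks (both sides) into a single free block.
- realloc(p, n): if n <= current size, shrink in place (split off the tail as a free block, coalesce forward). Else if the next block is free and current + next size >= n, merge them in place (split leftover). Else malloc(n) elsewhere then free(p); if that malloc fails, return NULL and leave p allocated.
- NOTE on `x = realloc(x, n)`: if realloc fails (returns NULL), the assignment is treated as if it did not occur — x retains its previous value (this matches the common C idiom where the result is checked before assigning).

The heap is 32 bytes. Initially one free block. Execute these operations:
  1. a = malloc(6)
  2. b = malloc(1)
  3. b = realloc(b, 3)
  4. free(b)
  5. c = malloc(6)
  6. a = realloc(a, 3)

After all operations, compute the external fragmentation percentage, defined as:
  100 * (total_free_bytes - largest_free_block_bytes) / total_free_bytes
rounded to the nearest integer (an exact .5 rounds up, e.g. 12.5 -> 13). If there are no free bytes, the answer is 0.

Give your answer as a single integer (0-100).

Answer: 13

Derivation:
Op 1: a = malloc(6) -> a = 0; heap: [0-5 ALLOC][6-31 FREE]
Op 2: b = malloc(1) -> b = 6; heap: [0-5 ALLOC][6-6 ALLOC][7-31 FREE]
Op 3: b = realloc(b, 3) -> b = 6; heap: [0-5 ALLOC][6-8 ALLOC][9-31 FREE]
Op 4: free(b) -> (freed b); heap: [0-5 ALLOC][6-31 FREE]
Op 5: c = malloc(6) -> c = 6; heap: [0-5 ALLOC][6-11 ALLOC][12-31 FREE]
Op 6: a = realloc(a, 3) -> a = 0; heap: [0-2 ALLOC][3-5 FREE][6-11 ALLOC][12-31 FREE]
Free blocks: [3 20] total_free=23 largest=20 -> 100*(23-20)/23 = 300/23 ≈ 13.043 -> rounds to 13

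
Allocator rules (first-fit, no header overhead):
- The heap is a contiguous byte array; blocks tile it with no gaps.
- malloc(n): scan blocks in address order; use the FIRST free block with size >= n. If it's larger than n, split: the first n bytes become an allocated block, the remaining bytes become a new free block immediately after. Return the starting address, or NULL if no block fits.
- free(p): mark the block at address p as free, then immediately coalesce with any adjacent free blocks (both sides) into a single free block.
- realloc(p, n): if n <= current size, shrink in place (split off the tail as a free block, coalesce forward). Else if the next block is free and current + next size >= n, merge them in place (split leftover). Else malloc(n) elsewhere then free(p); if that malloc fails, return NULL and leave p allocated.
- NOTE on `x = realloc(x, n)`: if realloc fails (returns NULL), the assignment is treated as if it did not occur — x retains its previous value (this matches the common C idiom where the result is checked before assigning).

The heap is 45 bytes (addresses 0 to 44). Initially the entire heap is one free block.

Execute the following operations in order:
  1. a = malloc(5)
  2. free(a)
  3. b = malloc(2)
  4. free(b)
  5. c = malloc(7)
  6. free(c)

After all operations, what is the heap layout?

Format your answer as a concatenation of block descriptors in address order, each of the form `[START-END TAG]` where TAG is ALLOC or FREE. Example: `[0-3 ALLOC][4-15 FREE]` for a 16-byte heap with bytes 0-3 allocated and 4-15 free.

Answer: [0-44 FREE]

Derivation:
Op 1: a = malloc(5) -> a = 0; heap: [0-4 ALLOC][5-44 FREE]
Op 2: free(a) -> (freed a); heap: [0-44 FREE]
Op 3: b = malloc(2) -> b = 0; heap: [0-1 ALLOC][2-44 FREE]
Op 4: free(b) -> (freed b); heap: [0-44 FREE]
Op 5: c = malloc(7) -> c = 0; heap: [0-6 ALLOC][7-44 FREE]
Op 6: free(c) -> (freed c); heap: [0-44 FREE]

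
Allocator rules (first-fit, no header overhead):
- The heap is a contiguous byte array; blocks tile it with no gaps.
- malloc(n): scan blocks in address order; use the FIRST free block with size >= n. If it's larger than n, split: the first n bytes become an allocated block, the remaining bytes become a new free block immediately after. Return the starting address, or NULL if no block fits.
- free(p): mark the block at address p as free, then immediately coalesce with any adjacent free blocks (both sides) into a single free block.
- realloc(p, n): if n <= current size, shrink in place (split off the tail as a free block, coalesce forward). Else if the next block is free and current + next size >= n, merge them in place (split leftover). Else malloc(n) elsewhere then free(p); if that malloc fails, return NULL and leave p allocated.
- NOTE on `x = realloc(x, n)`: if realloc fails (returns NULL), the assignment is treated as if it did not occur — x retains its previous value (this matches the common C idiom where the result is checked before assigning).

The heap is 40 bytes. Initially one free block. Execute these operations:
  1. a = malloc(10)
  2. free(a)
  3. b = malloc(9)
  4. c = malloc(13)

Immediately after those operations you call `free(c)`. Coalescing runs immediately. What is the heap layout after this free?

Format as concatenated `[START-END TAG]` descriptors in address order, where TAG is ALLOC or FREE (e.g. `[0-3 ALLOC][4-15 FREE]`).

Op 1: a = malloc(10) -> a = 0; heap: [0-9 ALLOC][10-39 FREE]
Op 2: free(a) -> (freed a); heap: [0-39 FREE]
Op 3: b = malloc(9) -> b = 0; heap: [0-8 ALLOC][9-39 FREE]
Op 4: c = malloc(13) -> c = 9; heap: [0-8 ALLOC][9-21 ALLOC][22-39 FREE]
free(c): c = 9 -> block [9-21 ALLOC]; mark free, coalesce with adjacent free neighbors -> [0-8 ALLOC][9-39 FREE]

Answer: [0-8 ALLOC][9-39 FREE]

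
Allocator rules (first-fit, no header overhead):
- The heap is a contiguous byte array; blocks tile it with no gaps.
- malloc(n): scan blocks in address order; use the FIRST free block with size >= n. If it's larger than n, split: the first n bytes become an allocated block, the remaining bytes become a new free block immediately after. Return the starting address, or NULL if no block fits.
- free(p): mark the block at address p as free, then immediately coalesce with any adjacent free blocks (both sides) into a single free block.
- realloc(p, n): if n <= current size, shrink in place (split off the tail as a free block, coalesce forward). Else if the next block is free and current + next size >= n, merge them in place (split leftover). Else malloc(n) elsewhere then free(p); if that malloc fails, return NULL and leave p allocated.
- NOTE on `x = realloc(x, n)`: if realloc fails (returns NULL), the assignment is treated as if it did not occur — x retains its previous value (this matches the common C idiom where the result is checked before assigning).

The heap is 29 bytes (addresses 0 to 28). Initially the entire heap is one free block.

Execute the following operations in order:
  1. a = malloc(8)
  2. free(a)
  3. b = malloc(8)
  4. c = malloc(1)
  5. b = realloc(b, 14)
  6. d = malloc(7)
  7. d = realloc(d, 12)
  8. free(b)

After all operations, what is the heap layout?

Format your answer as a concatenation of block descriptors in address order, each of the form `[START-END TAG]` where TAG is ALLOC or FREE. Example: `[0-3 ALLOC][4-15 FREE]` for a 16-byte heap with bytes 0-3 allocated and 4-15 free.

Op 1: a = malloc(8) -> a = 0; heap: [0-7 ALLOC][8-28 FREE]
Op 2: free(a) -> (freed a); heap: [0-28 FREE]
Op 3: b = malloc(8) -> b = 0; heap: [0-7 ALLOC][8-28 FREE]
Op 4: c = malloc(1) -> c = 8; heap: [0-7 ALLOC][8-8 ALLOC][9-28 FREE]
Op 5: b = realloc(b, 14) -> b = 9; heap: [0-7 FREE][8-8 ALLOC][9-22 ALLOC][23-28 FREE]
Op 6: d = malloc(7) -> d = 0; heap: [0-6 ALLOC][7-7 FREE][8-8 ALLOC][9-22 ALLOC][23-28 FREE]
Op 7: d = realloc(d, 12) -> NULL (d unchanged); heap: [0-6 ALLOC][7-7 FREE][8-8 ALLOC][9-22 ALLOC][23-28 FREE]
Op 8: free(b) -> (freed b); heap: [0-6 ALLOC][7-7 FREE][8-8 ALLOC][9-28 FREE]

Answer: [0-6 ALLOC][7-7 FREE][8-8 ALLOC][9-28 FREE]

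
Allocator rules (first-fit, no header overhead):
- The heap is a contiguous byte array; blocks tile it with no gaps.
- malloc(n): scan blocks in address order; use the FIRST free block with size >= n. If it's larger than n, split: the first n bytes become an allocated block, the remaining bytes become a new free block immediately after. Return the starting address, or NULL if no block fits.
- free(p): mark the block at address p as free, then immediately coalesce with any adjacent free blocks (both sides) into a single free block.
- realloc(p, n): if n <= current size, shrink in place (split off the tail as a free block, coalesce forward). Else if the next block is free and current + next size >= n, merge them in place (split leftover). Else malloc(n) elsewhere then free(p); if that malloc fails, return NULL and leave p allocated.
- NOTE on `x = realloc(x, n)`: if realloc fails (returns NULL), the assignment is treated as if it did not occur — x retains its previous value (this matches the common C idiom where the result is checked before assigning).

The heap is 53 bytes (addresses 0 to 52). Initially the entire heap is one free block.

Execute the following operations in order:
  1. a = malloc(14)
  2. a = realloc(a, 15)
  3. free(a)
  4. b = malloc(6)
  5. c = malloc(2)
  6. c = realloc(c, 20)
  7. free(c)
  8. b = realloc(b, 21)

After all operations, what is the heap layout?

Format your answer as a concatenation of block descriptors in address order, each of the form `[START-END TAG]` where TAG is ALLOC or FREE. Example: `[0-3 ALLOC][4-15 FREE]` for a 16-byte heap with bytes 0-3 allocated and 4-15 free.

Answer: [0-20 ALLOC][21-52 FREE]

Derivation:
Op 1: a = malloc(14) -> a = 0; heap: [0-13 ALLOC][14-52 FREE]
Op 2: a = realloc(a, 15) -> a = 0; heap: [0-14 ALLOC][15-52 FREE]
Op 3: free(a) -> (freed a); heap: [0-52 FREE]
Op 4: b = malloc(6) -> b = 0; heap: [0-5 ALLOC][6-52 FREE]
Op 5: c = malloc(2) -> c = 6; heap: [0-5 ALLOC][6-7 ALLOC][8-52 FREE]
Op 6: c = realloc(c, 20) -> c = 6; heap: [0-5 ALLOC][6-25 ALLOC][26-52 FREE]
Op 7: free(c) -> (freed c); heap: [0-5 ALLOC][6-52 FREE]
Op 8: b = realloc(b, 21) -> b = 0; heap: [0-20 ALLOC][21-52 FREE]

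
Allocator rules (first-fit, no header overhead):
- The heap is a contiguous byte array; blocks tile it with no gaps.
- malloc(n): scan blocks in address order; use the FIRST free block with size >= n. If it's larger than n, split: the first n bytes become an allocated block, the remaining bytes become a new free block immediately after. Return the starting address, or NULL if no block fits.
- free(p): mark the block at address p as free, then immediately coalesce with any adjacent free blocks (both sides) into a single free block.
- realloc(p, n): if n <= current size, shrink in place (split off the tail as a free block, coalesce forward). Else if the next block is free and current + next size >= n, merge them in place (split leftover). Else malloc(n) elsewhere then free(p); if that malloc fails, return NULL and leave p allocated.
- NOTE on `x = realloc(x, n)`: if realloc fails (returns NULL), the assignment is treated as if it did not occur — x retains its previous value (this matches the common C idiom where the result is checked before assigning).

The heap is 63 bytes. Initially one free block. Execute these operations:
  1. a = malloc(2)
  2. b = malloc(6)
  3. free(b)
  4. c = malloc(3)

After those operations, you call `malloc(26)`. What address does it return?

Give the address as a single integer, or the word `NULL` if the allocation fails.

Answer: 5

Derivation:
Op 1: a = malloc(2) -> a = 0; heap: [0-1 ALLOC][2-62 FREE]
Op 2: b = malloc(6) -> b = 2; heap: [0-1 ALLOC][2-7 ALLOC][8-62 FREE]
Op 3: free(b) -> (freed b); heap: [0-1 ALLOC][2-62 FREE]
Op 4: c = malloc(3) -> c = 2; heap: [0-1 ALLOC][2-4 ALLOC][5-62 FREE]
malloc(26): first-fit scan over [0-1 ALLOC][2-4 ALLOC][5-62 FREE] -> 5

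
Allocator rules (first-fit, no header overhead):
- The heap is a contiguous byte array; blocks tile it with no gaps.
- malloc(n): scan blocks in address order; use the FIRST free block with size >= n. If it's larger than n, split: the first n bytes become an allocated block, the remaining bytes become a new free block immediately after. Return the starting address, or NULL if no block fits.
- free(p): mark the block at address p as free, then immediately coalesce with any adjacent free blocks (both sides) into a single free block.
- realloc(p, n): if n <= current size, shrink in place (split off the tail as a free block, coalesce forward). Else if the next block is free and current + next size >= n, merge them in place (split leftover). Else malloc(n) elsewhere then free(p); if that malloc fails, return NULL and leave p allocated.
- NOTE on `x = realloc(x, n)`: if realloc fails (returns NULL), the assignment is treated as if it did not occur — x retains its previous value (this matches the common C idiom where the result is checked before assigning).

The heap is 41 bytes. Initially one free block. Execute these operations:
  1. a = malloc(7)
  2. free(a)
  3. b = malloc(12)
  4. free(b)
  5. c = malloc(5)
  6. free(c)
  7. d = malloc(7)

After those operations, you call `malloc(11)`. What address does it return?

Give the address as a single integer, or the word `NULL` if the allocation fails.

Answer: 7

Derivation:
Op 1: a = malloc(7) -> a = 0; heap: [0-6 ALLOC][7-40 FREE]
Op 2: free(a) -> (freed a); heap: [0-40 FREE]
Op 3: b = malloc(12) -> b = 0; heap: [0-11 ALLOC][12-40 FREE]
Op 4: free(b) -> (freed b); heap: [0-40 FREE]
Op 5: c = malloc(5) -> c = 0; heap: [0-4 ALLOC][5-40 FREE]
Op 6: free(c) -> (freed c); heap: [0-40 FREE]
Op 7: d = malloc(7) -> d = 0; heap: [0-6 ALLOC][7-40 FREE]
malloc(11): first-fit scan over [0-6 ALLOC][7-40 FREE] -> 7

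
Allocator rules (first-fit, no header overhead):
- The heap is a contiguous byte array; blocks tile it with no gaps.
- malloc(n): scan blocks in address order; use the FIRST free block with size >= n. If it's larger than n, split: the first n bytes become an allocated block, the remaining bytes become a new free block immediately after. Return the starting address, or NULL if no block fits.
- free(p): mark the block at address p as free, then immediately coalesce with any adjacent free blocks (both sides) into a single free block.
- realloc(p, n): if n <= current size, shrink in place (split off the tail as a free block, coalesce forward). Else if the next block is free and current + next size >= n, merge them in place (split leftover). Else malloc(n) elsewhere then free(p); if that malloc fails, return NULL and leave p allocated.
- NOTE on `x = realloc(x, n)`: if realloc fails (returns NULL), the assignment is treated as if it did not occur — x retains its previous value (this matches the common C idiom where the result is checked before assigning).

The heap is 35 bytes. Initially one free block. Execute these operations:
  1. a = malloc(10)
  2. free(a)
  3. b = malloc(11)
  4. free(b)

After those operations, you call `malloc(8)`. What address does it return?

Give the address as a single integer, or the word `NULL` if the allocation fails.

Answer: 0

Derivation:
Op 1: a = malloc(10) -> a = 0; heap: [0-9 ALLOC][10-34 FREE]
Op 2: free(a) -> (freed a); heap: [0-34 FREE]
Op 3: b = malloc(11) -> b = 0; heap: [0-10 ALLOC][11-34 FREE]
Op 4: free(b) -> (freed b); heap: [0-34 FREE]
malloc(8): first-fit scan over [0-34 FREE] -> 0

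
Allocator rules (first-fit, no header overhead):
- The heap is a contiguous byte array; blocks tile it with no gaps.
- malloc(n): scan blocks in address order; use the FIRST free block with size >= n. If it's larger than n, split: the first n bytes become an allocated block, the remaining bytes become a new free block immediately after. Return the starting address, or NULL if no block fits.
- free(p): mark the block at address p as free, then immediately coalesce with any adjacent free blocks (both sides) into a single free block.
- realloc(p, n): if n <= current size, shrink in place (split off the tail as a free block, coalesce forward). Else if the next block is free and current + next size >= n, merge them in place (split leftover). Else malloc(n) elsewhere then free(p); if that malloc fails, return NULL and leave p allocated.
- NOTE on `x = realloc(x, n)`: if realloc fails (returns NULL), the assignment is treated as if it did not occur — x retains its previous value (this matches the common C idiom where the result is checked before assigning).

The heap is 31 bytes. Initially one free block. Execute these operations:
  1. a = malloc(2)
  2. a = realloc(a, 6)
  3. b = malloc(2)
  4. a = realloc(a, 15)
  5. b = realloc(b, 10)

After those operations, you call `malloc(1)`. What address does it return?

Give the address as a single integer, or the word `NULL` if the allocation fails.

Answer: 0

Derivation:
Op 1: a = malloc(2) -> a = 0; heap: [0-1 ALLOC][2-30 FREE]
Op 2: a = realloc(a, 6) -> a = 0; heap: [0-5 ALLOC][6-30 FREE]
Op 3: b = malloc(2) -> b = 6; heap: [0-5 ALLOC][6-7 ALLOC][8-30 FREE]
Op 4: a = realloc(a, 15) -> a = 8; heap: [0-5 FREE][6-7 ALLOC][8-22 ALLOC][23-30 FREE]
Op 5: b = realloc(b, 10) -> NULL (b unchanged); heap: [0-5 FREE][6-7 ALLOC][8-22 ALLOC][23-30 FREE]
malloc(1): first-fit scan over [0-5 FREE][6-7 ALLOC][8-22 ALLOC][23-30 FREE] -> 0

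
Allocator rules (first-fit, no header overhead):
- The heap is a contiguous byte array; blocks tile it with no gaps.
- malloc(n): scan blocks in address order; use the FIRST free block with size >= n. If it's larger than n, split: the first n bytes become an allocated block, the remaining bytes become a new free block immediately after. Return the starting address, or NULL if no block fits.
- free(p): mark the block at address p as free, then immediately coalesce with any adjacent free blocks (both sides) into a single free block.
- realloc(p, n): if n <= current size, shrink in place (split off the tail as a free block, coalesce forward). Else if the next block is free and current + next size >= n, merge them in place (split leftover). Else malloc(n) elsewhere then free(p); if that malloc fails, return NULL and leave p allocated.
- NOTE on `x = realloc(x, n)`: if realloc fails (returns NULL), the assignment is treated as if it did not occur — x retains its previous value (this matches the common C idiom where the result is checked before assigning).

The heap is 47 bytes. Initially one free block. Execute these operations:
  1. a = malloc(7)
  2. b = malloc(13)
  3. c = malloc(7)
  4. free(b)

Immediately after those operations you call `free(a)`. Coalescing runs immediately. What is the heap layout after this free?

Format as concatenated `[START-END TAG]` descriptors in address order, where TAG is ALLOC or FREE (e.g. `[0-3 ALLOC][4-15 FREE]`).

Op 1: a = malloc(7) -> a = 0; heap: [0-6 ALLOC][7-46 FREE]
Op 2: b = malloc(13) -> b = 7; heap: [0-6 ALLOC][7-19 ALLOC][20-46 FREE]
Op 3: c = malloc(7) -> c = 20; heap: [0-6 ALLOC][7-19 ALLOC][20-26 ALLOC][27-46 FREE]
Op 4: free(b) -> (freed b); heap: [0-6 ALLOC][7-19 FREE][20-26 ALLOC][27-46 FREE]
free(a): a = 0 -> block [0-6 ALLOC]; mark free, coalesce with adjacent free neighbors -> [0-19 FREE][20-26 ALLOC][27-46 FREE]

Answer: [0-19 FREE][20-26 ALLOC][27-46 FREE]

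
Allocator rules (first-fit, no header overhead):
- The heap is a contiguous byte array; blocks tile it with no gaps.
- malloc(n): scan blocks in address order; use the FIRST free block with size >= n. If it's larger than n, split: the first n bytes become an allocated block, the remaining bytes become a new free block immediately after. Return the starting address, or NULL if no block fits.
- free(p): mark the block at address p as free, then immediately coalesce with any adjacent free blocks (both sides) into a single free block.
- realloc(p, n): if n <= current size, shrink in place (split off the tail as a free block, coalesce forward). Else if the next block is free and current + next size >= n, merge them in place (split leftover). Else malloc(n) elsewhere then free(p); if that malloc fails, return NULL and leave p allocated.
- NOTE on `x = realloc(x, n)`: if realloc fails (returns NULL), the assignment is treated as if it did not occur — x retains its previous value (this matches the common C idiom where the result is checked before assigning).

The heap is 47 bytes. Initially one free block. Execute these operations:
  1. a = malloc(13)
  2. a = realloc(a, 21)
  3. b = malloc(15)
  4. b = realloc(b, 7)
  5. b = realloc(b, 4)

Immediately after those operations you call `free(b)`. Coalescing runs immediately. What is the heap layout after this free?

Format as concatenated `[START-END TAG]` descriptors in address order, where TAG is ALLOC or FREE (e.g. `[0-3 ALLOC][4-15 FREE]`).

Answer: [0-20 ALLOC][21-46 FREE]

Derivation:
Op 1: a = malloc(13) -> a = 0; heap: [0-12 ALLOC][13-46 FREE]
Op 2: a = realloc(a, 21) -> a = 0; heap: [0-20 ALLOC][21-46 FREE]
Op 3: b = malloc(15) -> b = 21; heap: [0-20 ALLOC][21-35 ALLOC][36-46 FREE]
Op 4: b = realloc(b, 7) -> b = 21; heap: [0-20 ALLOC][21-27 ALLOC][28-46 FREE]
Op 5: b = realloc(b, 4) -> b = 21; heap: [0-20 ALLOC][21-24 ALLOC][25-46 FREE]
free(b): b = 21 -> block [21-24 ALLOC]; mark free, coalesce with adjacent free neighbors -> [0-20 ALLOC][21-46 FREE]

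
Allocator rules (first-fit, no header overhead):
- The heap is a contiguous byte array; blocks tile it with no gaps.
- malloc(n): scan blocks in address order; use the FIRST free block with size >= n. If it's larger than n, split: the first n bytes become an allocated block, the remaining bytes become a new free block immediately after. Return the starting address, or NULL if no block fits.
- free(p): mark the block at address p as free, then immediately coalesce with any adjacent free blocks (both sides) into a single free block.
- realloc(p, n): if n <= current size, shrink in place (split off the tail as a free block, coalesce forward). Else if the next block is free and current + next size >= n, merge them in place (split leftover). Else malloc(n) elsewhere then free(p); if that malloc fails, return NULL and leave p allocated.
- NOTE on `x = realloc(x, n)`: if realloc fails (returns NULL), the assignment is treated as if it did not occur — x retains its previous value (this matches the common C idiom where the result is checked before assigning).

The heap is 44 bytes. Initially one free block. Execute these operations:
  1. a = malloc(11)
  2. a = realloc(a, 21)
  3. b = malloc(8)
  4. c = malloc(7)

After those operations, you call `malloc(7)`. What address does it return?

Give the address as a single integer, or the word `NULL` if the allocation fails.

Answer: 36

Derivation:
Op 1: a = malloc(11) -> a = 0; heap: [0-10 ALLOC][11-43 FREE]
Op 2: a = realloc(a, 21) -> a = 0; heap: [0-20 ALLOC][21-43 FREE]
Op 3: b = malloc(8) -> b = 21; heap: [0-20 ALLOC][21-28 ALLOC][29-43 FREE]
Op 4: c = malloc(7) -> c = 29; heap: [0-20 ALLOC][21-28 ALLOC][29-35 ALLOC][36-43 FREE]
malloc(7): first-fit scan over [0-20 ALLOC][21-28 ALLOC][29-35 ALLOC][36-43 FREE] -> 36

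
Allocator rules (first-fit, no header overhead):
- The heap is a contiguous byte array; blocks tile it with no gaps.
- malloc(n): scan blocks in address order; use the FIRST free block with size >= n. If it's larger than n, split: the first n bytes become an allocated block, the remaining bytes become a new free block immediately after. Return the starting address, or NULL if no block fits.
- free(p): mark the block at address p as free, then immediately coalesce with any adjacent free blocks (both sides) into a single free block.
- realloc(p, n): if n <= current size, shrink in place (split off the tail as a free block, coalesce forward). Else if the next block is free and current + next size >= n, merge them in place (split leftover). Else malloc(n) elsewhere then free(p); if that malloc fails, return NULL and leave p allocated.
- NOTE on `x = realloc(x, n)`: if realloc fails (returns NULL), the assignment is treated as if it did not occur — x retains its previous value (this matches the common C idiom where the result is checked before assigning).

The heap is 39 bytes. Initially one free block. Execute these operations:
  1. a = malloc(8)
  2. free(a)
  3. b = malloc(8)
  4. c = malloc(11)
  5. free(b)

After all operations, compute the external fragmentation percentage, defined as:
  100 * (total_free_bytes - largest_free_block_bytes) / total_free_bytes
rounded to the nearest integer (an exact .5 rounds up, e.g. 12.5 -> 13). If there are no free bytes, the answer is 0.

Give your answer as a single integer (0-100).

Answer: 29

Derivation:
Op 1: a = malloc(8) -> a = 0; heap: [0-7 ALLOC][8-38 FREE]
Op 2: free(a) -> (freed a); heap: [0-38 FREE]
Op 3: b = malloc(8) -> b = 0; heap: [0-7 ALLOC][8-38 FREE]
Op 4: c = malloc(11) -> c = 8; heap: [0-7 ALLOC][8-18 ALLOC][19-38 FREE]
Op 5: free(b) -> (freed b); heap: [0-7 FREE][8-18 ALLOC][19-38 FREE]
Free blocks: [8 20] total_free=28 largest=20 -> 100*(28-20)/28 = 800/28 ≈ 28.571 -> rounds to 29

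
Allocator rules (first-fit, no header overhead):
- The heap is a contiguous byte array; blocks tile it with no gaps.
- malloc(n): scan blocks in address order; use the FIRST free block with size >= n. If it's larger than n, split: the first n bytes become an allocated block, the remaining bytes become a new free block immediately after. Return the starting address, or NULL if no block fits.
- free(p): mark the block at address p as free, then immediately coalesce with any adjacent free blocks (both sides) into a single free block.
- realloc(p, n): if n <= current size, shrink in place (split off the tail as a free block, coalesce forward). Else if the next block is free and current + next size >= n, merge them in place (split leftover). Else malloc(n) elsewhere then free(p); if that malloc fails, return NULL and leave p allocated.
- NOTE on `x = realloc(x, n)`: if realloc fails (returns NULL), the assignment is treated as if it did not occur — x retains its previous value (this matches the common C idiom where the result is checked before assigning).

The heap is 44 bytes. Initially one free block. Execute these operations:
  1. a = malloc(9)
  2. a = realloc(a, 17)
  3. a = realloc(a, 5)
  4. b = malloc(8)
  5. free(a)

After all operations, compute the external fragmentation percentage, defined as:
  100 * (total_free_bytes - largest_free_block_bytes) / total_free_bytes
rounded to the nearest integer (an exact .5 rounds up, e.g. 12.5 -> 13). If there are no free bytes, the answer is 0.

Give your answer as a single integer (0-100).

Op 1: a = malloc(9) -> a = 0; heap: [0-8 ALLOC][9-43 FREE]
Op 2: a = realloc(a, 17) -> a = 0; heap: [0-16 ALLOC][17-43 FREE]
Op 3: a = realloc(a, 5) -> a = 0; heap: [0-4 ALLOC][5-43 FREE]
Op 4: b = malloc(8) -> b = 5; heap: [0-4 ALLOC][5-12 ALLOC][13-43 FREE]
Op 5: free(a) -> (freed a); heap: [0-4 FREE][5-12 ALLOC][13-43 FREE]
Free blocks: [5 31] total_free=36 largest=31 -> 100*(36-31)/36 = 500/36 ≈ 13.889 -> rounds to 14

Answer: 14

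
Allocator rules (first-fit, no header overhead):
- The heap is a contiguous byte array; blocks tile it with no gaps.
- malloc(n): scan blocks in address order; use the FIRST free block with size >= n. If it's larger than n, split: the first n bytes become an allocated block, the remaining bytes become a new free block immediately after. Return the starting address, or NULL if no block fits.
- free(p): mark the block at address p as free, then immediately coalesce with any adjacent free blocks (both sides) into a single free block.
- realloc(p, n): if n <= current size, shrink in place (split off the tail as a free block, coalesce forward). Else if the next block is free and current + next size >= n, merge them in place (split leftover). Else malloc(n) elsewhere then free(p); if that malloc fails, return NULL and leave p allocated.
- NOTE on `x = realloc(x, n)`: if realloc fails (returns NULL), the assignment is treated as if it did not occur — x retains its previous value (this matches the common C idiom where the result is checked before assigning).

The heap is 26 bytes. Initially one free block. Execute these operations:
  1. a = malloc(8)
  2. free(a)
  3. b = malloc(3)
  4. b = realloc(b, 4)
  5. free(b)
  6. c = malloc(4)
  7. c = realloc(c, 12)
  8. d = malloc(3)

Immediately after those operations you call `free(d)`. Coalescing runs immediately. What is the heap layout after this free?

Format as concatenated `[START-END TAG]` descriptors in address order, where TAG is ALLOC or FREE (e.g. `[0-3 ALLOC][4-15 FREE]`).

Answer: [0-11 ALLOC][12-25 FREE]

Derivation:
Op 1: a = malloc(8) -> a = 0; heap: [0-7 ALLOC][8-25 FREE]
Op 2: free(a) -> (freed a); heap: [0-25 FREE]
Op 3: b = malloc(3) -> b = 0; heap: [0-2 ALLOC][3-25 FREE]
Op 4: b = realloc(b, 4) -> b = 0; heap: [0-3 ALLOC][4-25 FREE]
Op 5: free(b) -> (freed b); heap: [0-25 FREE]
Op 6: c = malloc(4) -> c = 0; heap: [0-3 ALLOC][4-25 FREE]
Op 7: c = realloc(c, 12) -> c = 0; heap: [0-11 ALLOC][12-25 FREE]
Op 8: d = malloc(3) -> d = 12; heap: [0-11 ALLOC][12-14 ALLOC][15-25 FREE]
free(d): d = 12 -> block [12-14 ALLOC]; mark free, coalesce with adjacent free neighbors -> [0-11 ALLOC][12-25 FREE]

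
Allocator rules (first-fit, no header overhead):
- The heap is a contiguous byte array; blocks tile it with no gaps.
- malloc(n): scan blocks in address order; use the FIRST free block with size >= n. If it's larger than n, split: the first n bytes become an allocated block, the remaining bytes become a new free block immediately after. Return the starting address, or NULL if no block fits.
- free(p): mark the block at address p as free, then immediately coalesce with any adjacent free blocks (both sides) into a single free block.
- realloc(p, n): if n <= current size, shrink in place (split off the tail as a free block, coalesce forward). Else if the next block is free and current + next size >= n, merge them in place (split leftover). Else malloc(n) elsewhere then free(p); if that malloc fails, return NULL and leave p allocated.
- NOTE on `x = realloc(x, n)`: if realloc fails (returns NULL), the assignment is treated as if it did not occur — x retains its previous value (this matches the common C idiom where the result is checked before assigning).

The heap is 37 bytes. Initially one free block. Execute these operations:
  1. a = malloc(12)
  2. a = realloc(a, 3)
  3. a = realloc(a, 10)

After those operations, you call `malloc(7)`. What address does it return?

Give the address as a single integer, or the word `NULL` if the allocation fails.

Op 1: a = malloc(12) -> a = 0; heap: [0-11 ALLOC][12-36 FREE]
Op 2: a = realloc(a, 3) -> a = 0; heap: [0-2 ALLOC][3-36 FREE]
Op 3: a = realloc(a, 10) -> a = 0; heap: [0-9 ALLOC][10-36 FREE]
malloc(7): first-fit scan over [0-9 ALLOC][10-36 FREE] -> 10

Answer: 10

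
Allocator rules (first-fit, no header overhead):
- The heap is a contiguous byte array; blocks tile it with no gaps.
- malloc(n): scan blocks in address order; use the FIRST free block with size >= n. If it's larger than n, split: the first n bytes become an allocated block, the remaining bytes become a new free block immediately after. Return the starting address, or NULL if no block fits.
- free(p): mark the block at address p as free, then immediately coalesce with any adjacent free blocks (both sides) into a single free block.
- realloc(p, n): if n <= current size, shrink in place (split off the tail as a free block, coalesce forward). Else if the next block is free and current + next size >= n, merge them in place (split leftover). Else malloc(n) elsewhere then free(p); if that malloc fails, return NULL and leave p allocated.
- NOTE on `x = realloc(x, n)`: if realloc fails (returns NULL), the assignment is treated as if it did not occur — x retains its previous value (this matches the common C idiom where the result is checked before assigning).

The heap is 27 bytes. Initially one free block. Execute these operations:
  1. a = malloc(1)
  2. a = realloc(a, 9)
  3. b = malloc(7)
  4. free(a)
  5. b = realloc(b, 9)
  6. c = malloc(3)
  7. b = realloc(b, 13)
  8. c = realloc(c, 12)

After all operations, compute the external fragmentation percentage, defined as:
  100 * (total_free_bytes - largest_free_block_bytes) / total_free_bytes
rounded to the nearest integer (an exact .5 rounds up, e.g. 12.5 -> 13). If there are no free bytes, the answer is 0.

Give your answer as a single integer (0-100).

Op 1: a = malloc(1) -> a = 0; heap: [0-0 ALLOC][1-26 FREE]
Op 2: a = realloc(a, 9) -> a = 0; heap: [0-8 ALLOC][9-26 FREE]
Op 3: b = malloc(7) -> b = 9; heap: [0-8 ALLOC][9-15 ALLOC][16-26 FREE]
Op 4: free(a) -> (freed a); heap: [0-8 FREE][9-15 ALLOC][16-26 FREE]
Op 5: b = realloc(b, 9) -> b = 9; heap: [0-8 FREE][9-17 ALLOC][18-26 FREE]
Op 6: c = malloc(3) -> c = 0; heap: [0-2 ALLOC][3-8 FREE][9-17 ALLOC][18-26 FREE]
Op 7: b = realloc(b, 13) -> b = 9; heap: [0-2 ALLOC][3-8 FREE][9-21 ALLOC][22-26 FREE]
Op 8: c = realloc(c, 12) -> NULL (c unchanged); heap: [0-2 ALLOC][3-8 FREE][9-21 ALLOC][22-26 FREE]
Free blocks: [6 5] total_free=11 largest=6 -> 100*(11-6)/11 = 500/11 ≈ 45.455 -> rounds to 45

Answer: 45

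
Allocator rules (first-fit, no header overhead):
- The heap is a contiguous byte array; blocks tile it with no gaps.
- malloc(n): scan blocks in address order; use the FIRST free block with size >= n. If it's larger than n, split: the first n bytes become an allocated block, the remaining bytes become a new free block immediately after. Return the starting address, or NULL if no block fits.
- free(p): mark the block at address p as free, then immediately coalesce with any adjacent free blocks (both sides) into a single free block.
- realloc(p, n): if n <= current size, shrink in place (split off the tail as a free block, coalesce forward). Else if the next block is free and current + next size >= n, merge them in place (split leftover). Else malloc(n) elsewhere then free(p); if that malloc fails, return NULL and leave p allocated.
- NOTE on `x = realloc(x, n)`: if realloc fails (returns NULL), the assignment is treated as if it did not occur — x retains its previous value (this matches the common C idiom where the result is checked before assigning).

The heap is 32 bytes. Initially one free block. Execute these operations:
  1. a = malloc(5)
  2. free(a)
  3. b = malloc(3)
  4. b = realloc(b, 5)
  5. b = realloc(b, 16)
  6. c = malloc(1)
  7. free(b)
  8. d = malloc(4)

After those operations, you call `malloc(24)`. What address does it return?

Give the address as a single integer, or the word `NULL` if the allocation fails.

Answer: NULL

Derivation:
Op 1: a = malloc(5) -> a = 0; heap: [0-4 ALLOC][5-31 FREE]
Op 2: free(a) -> (freed a); heap: [0-31 FREE]
Op 3: b = malloc(3) -> b = 0; heap: [0-2 ALLOC][3-31 FREE]
Op 4: b = realloc(b, 5) -> b = 0; heap: [0-4 ALLOC][5-31 FREE]
Op 5: b = realloc(b, 16) -> b = 0; heap: [0-15 ALLOC][16-31 FREE]
Op 6: c = malloc(1) -> c = 16; heap: [0-15 ALLOC][16-16 ALLOC][17-31 FREE]
Op 7: free(b) -> (freed b); heap: [0-15 FREE][16-16 ALLOC][17-31 FREE]
Op 8: d = malloc(4) -> d = 0; heap: [0-3 ALLOC][4-15 FREE][16-16 ALLOC][17-31 FREE]
malloc(24): first-fit scan over [0-3 ALLOC][4-15 FREE][16-16 ALLOC][17-31 FREE] -> NULL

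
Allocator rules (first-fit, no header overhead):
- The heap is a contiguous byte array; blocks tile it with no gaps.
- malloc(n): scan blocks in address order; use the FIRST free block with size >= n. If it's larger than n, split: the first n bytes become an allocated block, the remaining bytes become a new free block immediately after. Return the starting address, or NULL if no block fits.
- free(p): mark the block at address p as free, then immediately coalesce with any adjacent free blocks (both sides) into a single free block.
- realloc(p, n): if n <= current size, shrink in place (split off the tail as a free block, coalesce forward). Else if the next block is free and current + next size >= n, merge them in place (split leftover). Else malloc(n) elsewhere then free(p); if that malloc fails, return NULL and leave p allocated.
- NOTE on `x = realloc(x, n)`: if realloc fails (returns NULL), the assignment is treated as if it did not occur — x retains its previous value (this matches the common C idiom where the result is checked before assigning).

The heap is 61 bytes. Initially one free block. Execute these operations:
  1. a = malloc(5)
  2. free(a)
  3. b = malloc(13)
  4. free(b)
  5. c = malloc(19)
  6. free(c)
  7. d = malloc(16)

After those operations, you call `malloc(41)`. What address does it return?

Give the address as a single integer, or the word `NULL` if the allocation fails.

Op 1: a = malloc(5) -> a = 0; heap: [0-4 ALLOC][5-60 FREE]
Op 2: free(a) -> (freed a); heap: [0-60 FREE]
Op 3: b = malloc(13) -> b = 0; heap: [0-12 ALLOC][13-60 FREE]
Op 4: free(b) -> (freed b); heap: [0-60 FREE]
Op 5: c = malloc(19) -> c = 0; heap: [0-18 ALLOC][19-60 FREE]
Op 6: free(c) -> (freed c); heap: [0-60 FREE]
Op 7: d = malloc(16) -> d = 0; heap: [0-15 ALLOC][16-60 FREE]
malloc(41): first-fit scan over [0-15 ALLOC][16-60 FREE] -> 16

Answer: 16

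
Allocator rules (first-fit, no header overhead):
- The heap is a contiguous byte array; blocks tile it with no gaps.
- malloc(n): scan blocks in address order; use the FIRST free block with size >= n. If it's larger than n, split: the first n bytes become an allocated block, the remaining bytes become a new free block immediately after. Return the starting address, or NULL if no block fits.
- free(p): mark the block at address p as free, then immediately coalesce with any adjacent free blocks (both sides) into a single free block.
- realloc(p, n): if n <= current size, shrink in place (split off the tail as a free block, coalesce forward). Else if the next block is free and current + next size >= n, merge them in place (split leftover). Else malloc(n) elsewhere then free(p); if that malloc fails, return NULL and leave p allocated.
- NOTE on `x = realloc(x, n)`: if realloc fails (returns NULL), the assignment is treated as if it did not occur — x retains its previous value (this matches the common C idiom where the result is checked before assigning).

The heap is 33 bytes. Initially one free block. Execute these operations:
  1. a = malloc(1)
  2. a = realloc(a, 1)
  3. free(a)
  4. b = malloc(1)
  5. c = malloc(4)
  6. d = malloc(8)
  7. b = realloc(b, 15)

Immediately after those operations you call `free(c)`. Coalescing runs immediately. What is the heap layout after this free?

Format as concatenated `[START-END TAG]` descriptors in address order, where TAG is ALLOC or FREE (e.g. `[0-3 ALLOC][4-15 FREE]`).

Op 1: a = malloc(1) -> a = 0; heap: [0-0 ALLOC][1-32 FREE]
Op 2: a = realloc(a, 1) -> a = 0; heap: [0-0 ALLOC][1-32 FREE]
Op 3: free(a) -> (freed a); heap: [0-32 FREE]
Op 4: b = malloc(1) -> b = 0; heap: [0-0 ALLOC][1-32 FREE]
Op 5: c = malloc(4) -> c = 1; heap: [0-0 ALLOC][1-4 ALLOC][5-32 FREE]
Op 6: d = malloc(8) -> d = 5; heap: [0-0 ALLOC][1-4 ALLOC][5-12 ALLOC][13-32 FREE]
Op 7: b = realloc(b, 15) -> b = 13; heap: [0-0 FREE][1-4 ALLOC][5-12 ALLOC][13-27 ALLOC][28-32 FREE]
free(c): c = 1 -> block [1-4 ALLOC]; mark free, coalesce with adjacent free neighbors -> [0-4 FREE][5-12 ALLOC][13-27 ALLOC][28-32 FREE]

Answer: [0-4 FREE][5-12 ALLOC][13-27 ALLOC][28-32 FREE]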